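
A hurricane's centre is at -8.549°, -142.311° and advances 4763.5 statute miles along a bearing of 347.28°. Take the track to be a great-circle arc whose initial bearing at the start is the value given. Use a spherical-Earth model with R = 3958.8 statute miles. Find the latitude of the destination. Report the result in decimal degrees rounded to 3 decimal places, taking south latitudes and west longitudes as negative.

Central angle δ = d/R = 1.203269 rad.
Start latitude φ₁ = -0.149208 rad; initial bearing θ = 6.061179 rad.
Destination latitude: φ₂ = arcsin( sin φ₁ cos δ + cos φ₁ sin δ cos θ ) = arcsin(0.846788) = 57.864°.
For the longitude increment, Δλ = atan2( sin θ sin δ cos φ₁, cos δ − sin φ₁ sin φ₂ ) = atan2(-0.203199, 0.485189) = -22.724°.
λ₂ = λ₁ + Δλ = -165.035°.

latitude 57.864°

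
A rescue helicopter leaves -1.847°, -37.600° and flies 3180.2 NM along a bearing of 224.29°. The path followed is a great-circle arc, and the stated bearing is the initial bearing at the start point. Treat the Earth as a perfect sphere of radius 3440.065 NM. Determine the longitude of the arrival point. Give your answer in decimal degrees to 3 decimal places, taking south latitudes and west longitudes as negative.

longitude -81.290°

Angular distance δ = d/R = 3180.2 / 3440.065 = 0.924459 rad.
Start latitude φ₁ = -0.032236 rad; initial bearing θ = 3.914599 rad.
Applying the spherical law of cosines for sides, sin φ₂ = sin φ₁ cos δ + cos φ₁ sin δ cos θ = -0.590546, so φ₂ = -36.196°.
Then Δλ = atan2(-0.557152, 0.583233) = -0.762532 rad, from sin θ sin δ cos φ₁ over cos δ − sin φ₁ sin φ₂.
λ₂ = -37.600° + -43.690° = -81.290°.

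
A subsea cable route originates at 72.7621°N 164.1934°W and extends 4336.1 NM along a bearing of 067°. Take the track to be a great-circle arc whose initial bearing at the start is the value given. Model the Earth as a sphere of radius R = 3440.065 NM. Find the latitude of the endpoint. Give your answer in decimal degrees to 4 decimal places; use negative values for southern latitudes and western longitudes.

latitude 23.6977°

Angular distance δ = d/R = 4336.1 / 3440.065 = 1.260470 rad.
Start latitude φ₁ = 1.269938 rad; initial bearing θ = 1.169371 rad.
Destination latitude: φ₂ = arcsin( sin φ₁ cos δ + cos φ₁ sin δ cos θ ) = arcsin(0.401911) = 23.6977°.
Then Δλ = atan2(0.259753, -0.078489) = 1.864242 rad, from sin θ sin δ cos φ₁ over cos δ − sin φ₁ sin φ₂.
λ₂ = λ₁ + Δλ = -57.3802°.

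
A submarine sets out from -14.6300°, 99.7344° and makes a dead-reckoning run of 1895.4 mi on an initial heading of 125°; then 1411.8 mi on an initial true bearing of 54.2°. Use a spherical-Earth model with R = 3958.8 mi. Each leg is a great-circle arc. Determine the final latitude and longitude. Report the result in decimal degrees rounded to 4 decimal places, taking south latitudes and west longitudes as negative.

latitude -15.6936°, longitude 142.3153°

Apply the spherical direct solution leg by leg, carrying full precision between legs.
Leg 1: from (-14.6300°, 99.7344°), δ = 1895.4/3958.8 = 0.478781 rad, θ = 125° → φ = -28.6758°, λ = 125.2108°.
Leg 2: from (-28.6758°, 125.2108°), δ = 1411.8/3958.8 = 0.356623 rad, θ = 54.2° → φ = -15.6936°, λ = 142.3153°.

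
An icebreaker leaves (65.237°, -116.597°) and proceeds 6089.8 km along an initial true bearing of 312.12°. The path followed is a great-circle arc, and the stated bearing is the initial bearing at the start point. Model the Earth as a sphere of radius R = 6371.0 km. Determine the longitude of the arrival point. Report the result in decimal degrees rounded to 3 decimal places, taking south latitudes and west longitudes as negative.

longitude 130.513°

Angular distance δ = d/R = 6089.8 / 6371 = 0.955863 rad.
Converting: φ₁ = 1.138600 rad, θ = 5.447522 rad.
Destination latitude: φ₂ = arcsin( sin φ₁ cos δ + cos φ₁ sin δ cos θ ) = arcsin(0.753322) = 48.879°.
Then Δλ = atan2(-0.253775, -0.107148) = -1.970306 rad, from sin θ sin δ cos φ₁ over cos δ − sin φ₁ sin φ₂.
λ₂ = -116.597° + -112.890° = -229.487°, normalized to (−180°, 180°] → 130.513°.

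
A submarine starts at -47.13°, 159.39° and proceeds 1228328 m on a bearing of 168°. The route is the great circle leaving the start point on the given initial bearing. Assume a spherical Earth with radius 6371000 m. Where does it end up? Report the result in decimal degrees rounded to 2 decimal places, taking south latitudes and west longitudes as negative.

Central angle δ = d/R = 0.192800 rad.
With φ₁ = -47.13° = -0.822574 rad and θ = 168° = 2.932153 rad:
Applying the spherical law of cosines for sides, sin φ₂ = sin φ₁ cos δ + cos φ₁ sin δ cos θ = -0.846829, so φ₂ = -57.87°.
Δλ = atan2( sin θ sin δ cos φ₁ , cos δ − sin φ₁ sin φ₂ ) = atan2(0.027103, 0.360831) = 0.074972 rad = 4.30°.
Hence λ₂ = 159.39° + 4.30° = 163.69°.

latitude -57.87°, longitude 163.69°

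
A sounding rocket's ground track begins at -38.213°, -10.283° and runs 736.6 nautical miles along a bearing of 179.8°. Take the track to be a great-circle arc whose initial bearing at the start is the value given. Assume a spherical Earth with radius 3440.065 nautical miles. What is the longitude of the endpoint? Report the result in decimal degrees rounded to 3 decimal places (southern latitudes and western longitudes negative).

δ = 736.6/3440.065 = 0.214124 rad (12.2684°).
Converting: φ₁ = -0.666943 rad, θ = 3.138102 rad.
Applying the spherical law of cosines for sides, sin φ₂ = sin φ₁ cos δ + cos φ₁ sin δ cos θ = -0.771417, so φ₂ = -50.481°.
Δλ = atan2( sin θ sin δ cos φ₁ , cos δ − sin φ₁ sin φ₂ ) = atan2(0.000583, 0.499975) = 0.001166 rad = 0.067°.
Hence λ₂ = -10.283° + 0.067° = -10.216°.

longitude -10.216°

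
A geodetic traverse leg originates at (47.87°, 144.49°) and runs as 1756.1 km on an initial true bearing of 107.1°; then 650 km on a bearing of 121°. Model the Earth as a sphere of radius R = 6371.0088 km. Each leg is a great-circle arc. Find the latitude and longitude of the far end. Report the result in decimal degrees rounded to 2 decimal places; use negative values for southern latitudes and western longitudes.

latitude 38.10°, longitude 171.12°

Apply the spherical direct solution leg by leg, carrying full precision between legs.
Leg 1: from (47.87°, 144.49°), δ = 1756.1/6371.0088 = 0.275639 rad, θ = 107.1° → φ = 41.30°, λ = 164.75°.
Leg 2: from (41.30°, 164.75°), δ = 650/6371.0088 = 0.102025 rad, θ = 121° → φ = 38.10°, λ = 171.12°.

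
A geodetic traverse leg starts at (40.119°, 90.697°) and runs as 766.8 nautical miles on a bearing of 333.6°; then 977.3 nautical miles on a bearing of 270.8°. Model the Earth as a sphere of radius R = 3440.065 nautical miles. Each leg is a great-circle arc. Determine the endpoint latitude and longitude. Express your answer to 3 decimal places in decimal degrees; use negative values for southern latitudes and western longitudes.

latitude 48.681°, longitude 56.545°

Apply the spherical direct solution leg by leg, carrying full precision between legs.
Leg 1: from (40.119°, 90.697°), δ = 766.8/3440.065 = 0.222903 rad, θ = 333.6° → φ = 51.247°, λ = 81.663°.
Leg 2: from (51.247°, 81.663°), δ = 977.3/3440.065 = 0.284093 rad, θ = 270.8° → φ = 48.681°, λ = 56.545°.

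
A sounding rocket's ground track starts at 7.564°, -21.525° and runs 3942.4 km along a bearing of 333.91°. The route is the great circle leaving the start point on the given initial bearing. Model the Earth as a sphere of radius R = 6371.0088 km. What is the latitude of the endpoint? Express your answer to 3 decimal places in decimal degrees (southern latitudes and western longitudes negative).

Central angle δ = d/R = 0.618803 rad.
Converting: φ₁ = 0.132017 rad, θ = 5.827829 rad.
Applying the spherical law of cosines for sides, sin φ₂ = sin φ₁ cos δ + cos φ₁ sin δ cos θ = 0.623647, so φ₂ = 38.583°.
Δλ = atan2( sin θ sin δ cos φ₁ , cos δ − sin φ₁ sin φ₂ ) = atan2(-0.252881, 0.732480) = -0.332427 rad = -19.047°.
Hence λ₂ = -21.525° + -19.047° = -40.572°.

latitude 38.583°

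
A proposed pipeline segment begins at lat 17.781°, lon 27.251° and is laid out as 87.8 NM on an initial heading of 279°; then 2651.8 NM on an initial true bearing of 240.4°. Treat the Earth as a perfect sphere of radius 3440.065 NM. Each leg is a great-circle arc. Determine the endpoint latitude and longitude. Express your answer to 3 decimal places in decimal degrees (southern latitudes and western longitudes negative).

latitude -6.061°, longitude -11.801°

Apply the spherical direct solution leg by leg, carrying full precision between legs.
Leg 1: from (17.781°, 27.251°), δ = 87.8/3440.065 = 0.025523 rad, θ = 279° → φ = 18.004°, λ = 25.732°.
Leg 2: from (18.004°, 25.732°), δ = 2651.8/3440.065 = 0.770858 rad, θ = 240.4° → φ = -6.061°, λ = -11.801°.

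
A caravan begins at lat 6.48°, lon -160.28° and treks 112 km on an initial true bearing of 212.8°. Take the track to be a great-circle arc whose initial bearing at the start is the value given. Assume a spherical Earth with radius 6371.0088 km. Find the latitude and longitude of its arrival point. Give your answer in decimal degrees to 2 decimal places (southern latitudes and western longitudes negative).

Angular distance δ = d/R = 112 / 6371.0088 = 0.017580 rad.
With φ₁ = 6.48° = 0.113097 rad and θ = 212.8° = 3.714061 rad:
sin φ₂ = sin φ₁ cos δ + cos φ₁ sin δ cos θ = (0.112856)(0.999845) + (0.993611)(0.017579)(-0.840567) = 0.098157
φ₂ = asin(0.098157) = 0.098316 rad = 5.63°.
Δλ = atan2( sin θ sin δ cos φ₁ , cos δ − sin φ₁ sin φ₂ ) = atan2(-0.009462, 0.988768) = -0.009569 rad = -0.55°.
λ₂ = λ₁ + Δλ = -160.83°.

latitude 5.63°, longitude -160.83°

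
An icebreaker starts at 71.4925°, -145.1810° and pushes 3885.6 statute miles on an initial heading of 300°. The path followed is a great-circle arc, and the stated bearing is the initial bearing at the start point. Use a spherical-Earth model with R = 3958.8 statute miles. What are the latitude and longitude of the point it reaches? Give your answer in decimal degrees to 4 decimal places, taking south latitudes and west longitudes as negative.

latitude 41.2214°, longitude 107.9909°

δ = 3885.6/3958.8 = 0.981510 rad (56.2364°).
Start latitude φ₁ = 1.247780 rad; initial bearing θ = 5.235988 rad.
Applying the spherical law of cosines for sides, sin φ₂ = sin φ₁ cos δ + cos φ₁ sin δ cos θ = 0.658970, so φ₂ = 41.2214°.
For the longitude increment, Δλ = atan2( sin θ sin δ cos φ₁, cos δ − sin φ₁ sin φ₂ ) = atan2(-0.228536, -0.069121) = -106.8281°.
λ₂ = -145.1810° + -106.8281° = -252.0091°, normalized to (−180°, 180°] → 107.9909°.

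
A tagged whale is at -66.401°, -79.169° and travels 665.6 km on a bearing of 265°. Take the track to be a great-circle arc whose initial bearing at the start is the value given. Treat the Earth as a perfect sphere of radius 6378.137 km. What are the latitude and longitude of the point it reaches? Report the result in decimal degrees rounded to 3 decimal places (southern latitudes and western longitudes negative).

latitude -66.208°, longitude -94.075°

Central angle δ = d/R = 0.104356 rad.
Converting: φ₁ = -1.158916 rad, θ = 4.625123 rad.
Applying the spherical law of cosines for sides, sin φ₂ = sin φ₁ cos δ + cos φ₁ sin δ cos θ = -0.915019, so φ₂ = -66.208°.
For the longitude increment, Δλ = atan2( sin θ sin δ cos φ₁, cos δ − sin φ₁ sin φ₂ ) = atan2(-0.041543, 0.156064) = -14.906°.
λ₂ = -79.169° + -14.906° = -94.075°.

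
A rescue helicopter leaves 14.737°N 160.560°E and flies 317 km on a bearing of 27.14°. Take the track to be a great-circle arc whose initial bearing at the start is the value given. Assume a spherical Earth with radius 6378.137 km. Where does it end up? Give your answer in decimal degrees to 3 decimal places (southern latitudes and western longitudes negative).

δ = 317/6378.137 = 0.049701 rad (2.8477°).
Converting: φ₁ = 0.257209 rad, θ = 0.473682 rad.
sin φ₂ = sin φ₁ cos δ + cos φ₁ sin δ cos θ = (0.254383)(0.998765) + (0.967104)(0.049681)(0.889895) = 0.296825
φ₂ = asin(0.296825) = 0.301366 rad = 17.267°.
For the longitude increment, Δλ = atan2( sin θ sin δ cos φ₁, cos δ − sin φ₁ sin φ₂ ) = atan2(0.021917, 0.923258) = 1.360°.
Hence λ₂ = 160.560° + 1.360° = 161.920°.

latitude 17.267°, longitude 161.920°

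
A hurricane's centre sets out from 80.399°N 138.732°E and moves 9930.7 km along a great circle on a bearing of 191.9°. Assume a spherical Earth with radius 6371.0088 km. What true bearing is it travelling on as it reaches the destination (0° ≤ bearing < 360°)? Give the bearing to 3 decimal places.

Angular distance δ = d/R = 9930.7 / 6371.0088 = 1.558733 rad.
Start latitude φ₁ = 1.403227 rad; initial bearing θ = 3.349287 rad.
sin φ₂ = sin φ₁ cos δ + cos φ₁ sin δ cos θ = (0.985993)(0.012063) + (0.166786)(0.999927)(-0.978509) = -0.151295
φ₂ = asin(-0.151295) = -0.151879 rad = -8.702°.
For the longitude increment, Δλ = atan2( sin θ sin δ cos φ₁, cos δ − sin φ₁ sin φ₂ ) = atan2(-0.034389, 0.161239) = -12.040°.
Hence λ₂ = 138.732° + -12.040° = 126.692°.
The forward bearing on arrival equals the back-azimuth from the destination plus 180°.
Back-azimuth from P₂ (-8.702°, 126.692°) to P₁ (80.399°, 138.732°), with Δλ' = λ₁ − λ₂ = 12.040°: atan2( sin Δλ' cos φ₁ , cos φ₂ sin φ₁ − sin φ₂ cos φ₁ cos Δλ' ) = 1.994°.
Final bearing = (1.994° + 180°) mod 360° = 181.994°.

final bearing 181.994°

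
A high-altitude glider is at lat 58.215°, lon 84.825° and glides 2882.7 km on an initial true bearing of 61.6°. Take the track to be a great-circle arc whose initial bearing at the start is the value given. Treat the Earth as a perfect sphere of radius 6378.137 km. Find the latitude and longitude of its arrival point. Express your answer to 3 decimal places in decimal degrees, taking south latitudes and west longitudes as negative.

The arc subtends δ = 2882.7/6378.137 = 0.451966 rad at the centre.
Converting: φ₁ = 1.016043 rad, θ = 1.075123 rad.
Destination latitude: φ₂ = arcsin( sin φ₁ cos δ + cos φ₁ sin δ cos θ ) = arcsin(0.874093) = 60.938°.
Then Δλ = atan2(0.202357, 0.156584) = 0.912234 rad, from sin θ sin δ cos φ₁ over cos δ − sin φ₁ sin φ₂.
λ₂ = λ₁ + Δλ = 137.092°.

latitude 60.938°, longitude 137.092°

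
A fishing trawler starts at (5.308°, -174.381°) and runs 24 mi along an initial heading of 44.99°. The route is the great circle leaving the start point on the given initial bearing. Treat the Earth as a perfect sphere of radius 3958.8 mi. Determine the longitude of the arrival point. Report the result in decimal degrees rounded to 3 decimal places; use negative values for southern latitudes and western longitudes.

The arc subtends δ = 24/3958.8 = 0.006062 rad at the centre.
Start latitude φ₁ = 0.092642 rad; initial bearing θ = 0.785224 rad.
sin φ₂ = sin φ₁ cos δ + cos φ₁ sin δ cos θ = (0.092510)(0.999982) + (0.995712)(0.006062)(0.707230) = 0.096777
φ₂ = asin(0.096777) = 0.096929 rad = 5.554°.
Δλ = atan2( sin θ sin δ cos φ₁ , cos δ − sin φ₁ sin φ₂ ) = atan2(0.004268, 0.991029) = 0.004306 rad = 0.247°.
λ₂ = λ₁ + Δλ = -174.134°.

longitude -174.134°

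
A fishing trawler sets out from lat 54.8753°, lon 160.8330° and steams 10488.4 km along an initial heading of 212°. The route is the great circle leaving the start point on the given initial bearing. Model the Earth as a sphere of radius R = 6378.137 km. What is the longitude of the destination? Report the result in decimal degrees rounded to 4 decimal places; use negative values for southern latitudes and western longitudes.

Angular distance δ = d/R = 10488.4 / 6378.137 = 1.644430 rad.
With φ₁ = 54.8753° = 0.957755 rad and θ = 212° = 3.700098 rad:
Applying the spherical law of cosines for sides, sin φ₂ = sin φ₁ cos δ + cos φ₁ sin δ cos θ = -0.546780, so φ₂ = -33.1464°.
Then Δλ = atan2(-0.304067, 0.373645) = -0.683091 rad, from sin θ sin δ cos φ₁ over cos δ − sin φ₁ sin φ₂.
Hence λ₂ = 160.8330° + -39.1382° = 121.6948°.

longitude 121.6948°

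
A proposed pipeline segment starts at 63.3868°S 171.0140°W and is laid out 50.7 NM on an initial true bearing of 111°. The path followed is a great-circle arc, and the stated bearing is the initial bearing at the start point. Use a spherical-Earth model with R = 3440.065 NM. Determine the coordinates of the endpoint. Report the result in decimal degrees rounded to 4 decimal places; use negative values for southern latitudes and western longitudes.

Central angle δ = d/R = 0.014738 rad.
With φ₁ = -63.3868° = -1.106308 rad and θ = 111° = 1.937315 rad:
sin φ₂ = sin φ₁ cos δ + cos φ₁ sin δ cos θ = (-0.894051)(0.999891) + (0.447965)(0.014738)(-0.358368) = -0.896320
φ₂ = asin(-0.896320) = -1.111399 rad = -63.6785°.
Then Δλ = atan2(0.006163, 0.198536) = 0.031034 rad, from sin θ sin δ cos φ₁ over cos δ − sin φ₁ sin φ₂.
Hence λ₂ = -171.0140° + 1.7781° = -169.2359°.

latitude -63.6785°, longitude -169.2359°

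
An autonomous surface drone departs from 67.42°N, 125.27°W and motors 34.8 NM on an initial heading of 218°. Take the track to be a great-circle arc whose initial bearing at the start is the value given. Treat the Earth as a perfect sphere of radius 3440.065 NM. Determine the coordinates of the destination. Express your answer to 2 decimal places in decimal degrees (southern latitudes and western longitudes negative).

Central angle δ = d/R = 0.010116 rad.
With φ₁ = 67.42° = 1.176701 rad and θ = 218° = 3.804818 rad:
Destination latitude: φ₂ = arcsin( sin φ₁ cos δ + cos φ₁ sin δ cos θ ) = arcsin(0.920236) = 66.96°.
Then Δλ = atan2(-0.002391, 0.150254) = -0.015914 rad, from sin θ sin δ cos φ₁ over cos δ − sin φ₁ sin φ₂.
λ₂ = λ₁ + Δλ = -126.18°.

latitude 66.96°, longitude -126.18°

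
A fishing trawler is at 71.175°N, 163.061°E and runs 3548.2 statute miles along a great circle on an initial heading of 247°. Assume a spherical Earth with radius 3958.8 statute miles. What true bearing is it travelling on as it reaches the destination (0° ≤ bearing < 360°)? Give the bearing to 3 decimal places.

final bearing 199.957°

δ = 3548.2/3958.8 = 0.896282 rad (51.3532°).
Converting: φ₁ = 1.242238 rad, θ = 4.310963 rad.
sin φ₂ = sin φ₁ cos δ + cos φ₁ sin δ cos θ = (0.946509)(0.624518) + (0.322679)(0.781010)(-0.390731) = 0.492642
φ₂ = asin(0.492642) = 0.515123 rad = 29.514°.
For the longitude increment, Δλ = atan2( sin θ sin δ cos φ₁, cos δ − sin φ₁ sin φ₂ ) = atan2(-0.231981, 0.158229) = -55.703°.
Hence λ₂ = 163.061° + -55.703° = 107.358°.
The forward bearing on arrival equals the back-azimuth from the destination plus 180°.
Back-azimuth from P₂ (29.514°, 107.358°) to P₁ (71.175°, 163.061°), with Δλ' = λ₁ − λ₂ = 55.703°: atan2( sin Δλ' cos φ₁ , cos φ₂ sin φ₁ − sin φ₂ cos φ₁ cos Δλ' ) = 19.957°.
Final bearing = (19.957° + 180°) mod 360° = 199.957°.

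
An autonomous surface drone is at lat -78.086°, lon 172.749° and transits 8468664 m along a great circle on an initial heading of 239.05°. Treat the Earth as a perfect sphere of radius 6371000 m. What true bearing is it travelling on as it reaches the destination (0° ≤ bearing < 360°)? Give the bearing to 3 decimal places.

Central angle δ = d/R = 1.329252 rad.
Converting: φ₁ = -1.362858 rad, θ = 4.172210 rad.
Destination latitude: φ₂ = arcsin( sin φ₁ cos δ + cos φ₁ sin δ cos θ ) = arcsin(-0.337139) = -19.703°.
Then Δλ = atan2(-0.171909, -0.090674) = -2.056165 rad, from sin θ sin δ cos φ₁ over cos δ − sin φ₁ sin φ₂.
λ₂ = 172.749° + -117.810° = 54.939°.
The forward bearing on arrival equals the back-azimuth from the destination plus 180°.
Back-azimuth from P₂ (-19.703°, 54.939°) to P₁ (-78.086°, 172.749°), with Δλ' = λ₁ − λ₂ = 117.810°: atan2( sin Δλ' cos φ₁ , cos φ₂ sin φ₁ − sin φ₂ cos φ₁ cos Δλ' ) = 169.160°.
Final bearing = (169.160° + 180°) mod 360° = 349.160°.

final bearing 349.160°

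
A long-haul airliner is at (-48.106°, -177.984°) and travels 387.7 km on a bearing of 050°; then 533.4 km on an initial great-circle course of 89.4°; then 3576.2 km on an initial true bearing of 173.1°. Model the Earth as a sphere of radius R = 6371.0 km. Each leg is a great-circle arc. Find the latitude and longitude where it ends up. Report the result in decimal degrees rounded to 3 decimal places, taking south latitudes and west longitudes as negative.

Apply the spherical direct solution leg by leg, carrying full precision between legs.
Leg 1: from (-48.106°, -177.984°), δ = 387.7/6371 = 0.060854 rad, θ = 50° → φ = -45.799°, λ = -174.152°.
Leg 2: from (-45.799°, -174.152°), δ = 533.4/6371 = 0.083723 rad, θ = 89.4° → φ = -45.543°, λ = -167.295°.
Leg 3: from (-45.543°, -167.295°), δ = 3576.2/6371 = 0.561325 rad, θ = 173.1° → φ = -76.998°, λ = -150.782°.

latitude -76.998°, longitude -150.782°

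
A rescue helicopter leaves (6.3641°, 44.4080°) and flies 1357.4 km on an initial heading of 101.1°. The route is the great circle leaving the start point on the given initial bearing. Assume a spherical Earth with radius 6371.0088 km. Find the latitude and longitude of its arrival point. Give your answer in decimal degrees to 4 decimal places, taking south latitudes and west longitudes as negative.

The arc subtends δ = 1357.4/6371.0088 = 0.213059 rad at the centre.
Start latitude φ₁ = 0.111074 rad; initial bearing θ = 1.764528 rad.
sin φ₂ = sin φ₁ cos δ + cos φ₁ sin δ cos θ = (0.110846)(0.977389) + (0.993838)(0.211451)(-0.192522) = 0.067882
φ₂ = asin(0.067882) = 0.067934 rad = 3.8923°.
Then Δλ = atan2(0.206216, 0.969864) = 0.209504 rad, from sin θ sin δ cos φ₁ over cos δ − sin φ₁ sin φ₂.
λ₂ = λ₁ + Δλ = 56.4117°.

latitude 3.8923°, longitude 56.4117°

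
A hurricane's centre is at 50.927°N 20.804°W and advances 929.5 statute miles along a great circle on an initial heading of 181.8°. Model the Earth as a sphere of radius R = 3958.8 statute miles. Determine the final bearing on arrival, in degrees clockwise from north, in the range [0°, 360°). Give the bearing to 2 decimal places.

Angular distance δ = d/R = 929.5 / 3958.8 = 0.234793 rad.
With φ₁ = 50.927° = 0.888844 rad and θ = 181.8° = 3.173009 rad:
sin φ₂ = sin φ₁ cos δ + cos φ₁ sin δ cos θ = (0.776344)(0.972562) + (0.630310)(0.232642)(-0.999507) = 0.608478
φ₂ = asin(0.608478) = 0.654142 rad = 37.480°.
Then Δλ = atan2(-0.004606, 0.500174) = -0.009208 rad, from sin θ sin δ cos φ₁ over cos δ − sin φ₁ sin φ₂.
Hence λ₂ = -20.804° + -0.528° = -21.332°.
The forward bearing on arrival equals the back-azimuth from the destination plus 180°.
Back-azimuth from P₂ (37.48°, -21.33°) to P₁ (50.93°, -20.80°), with Δλ' = λ₁ − λ₂ = 0.53°: atan2( sin Δλ' cos φ₁ , cos φ₂ sin φ₁ − sin φ₂ cos φ₁ cos Δλ' ) = 1.43°.
Final bearing = (1.43° + 180°) mod 360° = 181.43°.

final bearing 181.43°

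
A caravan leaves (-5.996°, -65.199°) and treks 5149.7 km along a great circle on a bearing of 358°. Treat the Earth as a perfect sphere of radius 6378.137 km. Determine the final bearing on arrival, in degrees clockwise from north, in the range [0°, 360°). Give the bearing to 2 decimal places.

final bearing 357.39°

Angular distance δ = d/R = 5149.7 / 6378.137 = 0.807399 rad.
Start latitude φ₁ = -0.104650 rad; initial bearing θ = 6.248279 rad.
Destination latitude: φ₂ = arcsin( sin φ₁ cos δ + cos φ₁ sin δ cos θ ) = arcsin(0.645880) = 40.232°.
Δλ = atan2( sin θ sin δ cos φ₁ , cos δ − sin φ₁ sin φ₂ ) = atan2(-0.025077, 0.758848) = -0.033034 rad = -1.893°.
Hence λ₂ = -65.199° + -1.893° = -67.092°.
The forward bearing on arrival equals the back-azimuth from the destination plus 180°.
Back-azimuth from P₂ (40.23°, -67.09°) to P₁ (-6.00°, -65.20°), with Δλ' = λ₁ − λ₂ = 1.89°: atan2( sin Δλ' cos φ₁ , cos φ₂ sin φ₁ − sin φ₂ cos φ₁ cos Δλ' ) = 177.39°.
Final bearing = (177.39° + 180°) mod 360° = 357.39°.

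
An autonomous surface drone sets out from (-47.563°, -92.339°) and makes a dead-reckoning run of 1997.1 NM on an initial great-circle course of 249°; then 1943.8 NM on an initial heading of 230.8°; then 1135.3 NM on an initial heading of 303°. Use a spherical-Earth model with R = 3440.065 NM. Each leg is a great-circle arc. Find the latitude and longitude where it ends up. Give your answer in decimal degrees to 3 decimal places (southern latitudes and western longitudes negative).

Apply the spherical direct solution leg by leg, carrying full precision between legs.
Leg 1: from (-47.563°, -92.339°), δ = 1997.1/3440.065 = 0.580541 rad, θ = 249° → φ = -48.568°, λ = -143.035°.
Leg 2: from (-48.568°, -143.035°), δ = 1943.8/3440.065 = 0.565047 rad, θ = 230.8° → φ = -58.998°, λ = 163.295°.
Leg 3: from (-58.998°, 163.295°), δ = 1135.3/3440.065 = 0.330023 rad, θ = 303° → φ = -46.053°, λ = 140.240°.

latitude -46.053°, longitude 140.240°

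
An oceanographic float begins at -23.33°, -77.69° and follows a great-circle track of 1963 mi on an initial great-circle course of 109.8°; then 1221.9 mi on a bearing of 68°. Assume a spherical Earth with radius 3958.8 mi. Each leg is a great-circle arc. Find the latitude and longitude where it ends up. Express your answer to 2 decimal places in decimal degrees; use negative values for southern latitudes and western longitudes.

latitude -21.97°, longitude -28.97°

Apply the spherical direct solution leg by leg, carrying full precision between legs.
Leg 1: from (-23.33°, -77.69°), δ = 1963/3958.8 = 0.495857 rad, θ = 109.8° → φ = -29.76°, λ = -46.65°.
Leg 2: from (-29.76°, -46.65°), δ = 1221.9/3958.8 = 0.308654 rad, θ = 68° → φ = -21.97°, λ = -28.97°.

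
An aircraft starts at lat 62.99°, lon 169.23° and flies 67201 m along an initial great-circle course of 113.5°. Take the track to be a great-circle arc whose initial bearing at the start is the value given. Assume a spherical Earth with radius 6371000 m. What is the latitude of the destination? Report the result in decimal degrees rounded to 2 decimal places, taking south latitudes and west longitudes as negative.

δ = 67201/6371000 = 0.010548 rad (0.6044°).
Start latitude φ₁ = 1.099383 rad; initial bearing θ = 1.980949 rad.
sin φ₂ = sin φ₁ cos δ + cos φ₁ sin δ cos θ = (0.890927)(0.999944) + (0.454146)(0.010548)(-0.398749) = 0.888968
φ₂ = asin(0.888968) = 1.095086 rad = 62.74°.
For the longitude increment, Δλ = atan2( sin θ sin δ cos φ₁, cos δ − sin φ₁ sin φ₂ ) = atan2(0.004393, 0.207939) = 1.21°.
λ₂ = λ₁ + Δλ = 170.44°.

latitude 62.74°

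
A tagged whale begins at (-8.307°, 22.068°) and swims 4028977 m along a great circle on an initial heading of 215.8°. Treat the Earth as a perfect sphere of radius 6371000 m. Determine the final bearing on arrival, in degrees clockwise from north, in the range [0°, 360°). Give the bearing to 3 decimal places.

δ = 4028977/6371000 = 0.632393 rad (36.2335°).
Start latitude φ₁ = -0.144985 rad; initial bearing θ = 3.766421 rad.
Destination latitude: φ₂ = arcsin( sin φ₁ cos δ + cos φ₁ sin δ cos θ ) = arcsin(-0.590909) = -36.222°.
For the longitude increment, Δλ = atan2( sin θ sin δ cos φ₁, cos δ − sin φ₁ sin φ₂ ) = atan2(-0.342127, 0.721242) = -25.378°.
Hence λ₂ = 22.068° + -25.378° = -3.310°.
The forward bearing on arrival equals the back-azimuth from the destination plus 180°.
Back-azimuth from P₂ (-36.222°, -3.310°) to P₁ (-8.307°, 22.068°), with Δλ' = λ₁ − λ₂ = 25.378°: atan2( sin Δλ' cos φ₁ , cos φ₂ sin φ₁ − sin φ₂ cos φ₁ cos Δλ' ) = 45.847°.
Final bearing = (45.847° + 180°) mod 360° = 225.847°.

final bearing 225.847°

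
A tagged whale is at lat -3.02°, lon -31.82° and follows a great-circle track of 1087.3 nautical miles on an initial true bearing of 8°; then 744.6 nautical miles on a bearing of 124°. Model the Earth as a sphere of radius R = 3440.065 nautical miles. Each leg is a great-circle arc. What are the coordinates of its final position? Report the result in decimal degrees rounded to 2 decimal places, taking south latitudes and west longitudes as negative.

latitude 7.77°, longitude -18.90°

Apply the spherical direct solution leg by leg, carrying full precision between legs.
Leg 1: from (-3.02°, -31.82°), δ = 1087.3/3440.065 = 0.316070 rad, θ = 8° → φ = 14.91°, λ = -29.25°.
Leg 2: from (14.91°, -29.25°), δ = 744.6/3440.065 = 0.216449 rad, θ = 124° → φ = 7.77°, λ = -18.90°.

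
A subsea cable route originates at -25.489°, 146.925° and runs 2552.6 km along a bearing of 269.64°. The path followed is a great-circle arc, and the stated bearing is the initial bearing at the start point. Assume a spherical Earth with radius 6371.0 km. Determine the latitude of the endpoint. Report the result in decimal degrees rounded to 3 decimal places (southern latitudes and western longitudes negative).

latitude -23.482°

The arc subtends δ = 2552.6/6371 = 0.400659 rad at the centre.
With φ₁ = -25.489° = -0.444867 rad and θ = 269.64° = 4.706106 rad:
sin φ₂ = sin φ₁ cos δ + cos φ₁ sin δ cos θ = (-0.430338)(0.920804) + (0.902668)(0.390025)(-0.006283) = -0.398469
φ₂ = asin(-0.398469) = -0.409847 rad = -23.482°.
Δλ = atan2( sin θ sin δ cos φ₁ , cos δ − sin φ₁ sin φ₂ ) = atan2(-0.352057, 0.749328) = -0.439221 rad = -25.166°.
λ₂ = 146.925° + -25.166° = 121.759°.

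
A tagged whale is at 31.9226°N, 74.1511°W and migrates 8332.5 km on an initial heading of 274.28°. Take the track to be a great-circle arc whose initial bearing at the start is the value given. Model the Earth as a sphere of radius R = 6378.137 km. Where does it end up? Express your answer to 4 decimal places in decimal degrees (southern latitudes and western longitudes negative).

latitude 11.4970°, longitude -153.3464°

Angular distance δ = d/R = 8332.5 / 6378.137 = 1.306416 rad.
With φ₁ = 31.9226° = 0.557154 rad and θ = 274.28° = 4.787089 rad:
sin φ₂ = sin φ₁ cos δ + cos φ₁ sin δ cos θ = (0.528773)(0.261311) + (0.848763)(0.965255)(0.074631) = 0.199317
φ₂ = asin(0.199317) = 0.200661 rad = 11.4970°.
For the longitude increment, Δλ = atan2( sin θ sin δ cos φ₁, cos δ − sin φ₁ sin φ₂ ) = atan2(-0.816988, 0.155918) = -79.1953°.
λ₂ = λ₁ + Δλ = -153.3464°.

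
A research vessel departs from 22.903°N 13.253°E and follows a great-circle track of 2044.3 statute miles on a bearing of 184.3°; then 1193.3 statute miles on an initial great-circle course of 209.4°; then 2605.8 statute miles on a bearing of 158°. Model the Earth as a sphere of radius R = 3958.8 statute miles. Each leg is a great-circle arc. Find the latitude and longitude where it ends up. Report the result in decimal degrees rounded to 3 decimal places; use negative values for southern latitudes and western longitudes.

latitude -54.869°, longitude 25.571°

Apply the spherical direct solution leg by leg, carrying full precision between legs.
Leg 1: from (22.903°, 13.253°), δ = 2044.3/3958.8 = 0.516394 rad, θ = 184.3° → φ = -6.610°, λ = 11.117°.
Leg 2: from (-6.610°, 11.117°), δ = 1193.3/3958.8 = 0.301430 rad, θ = 209.4° → φ = -21.522°, λ = 2.104°.
Leg 3: from (-21.522°, 2.104°), δ = 2605.8/3958.8 = 0.658230 rad, θ = 158° → φ = -54.869°, λ = 25.571°.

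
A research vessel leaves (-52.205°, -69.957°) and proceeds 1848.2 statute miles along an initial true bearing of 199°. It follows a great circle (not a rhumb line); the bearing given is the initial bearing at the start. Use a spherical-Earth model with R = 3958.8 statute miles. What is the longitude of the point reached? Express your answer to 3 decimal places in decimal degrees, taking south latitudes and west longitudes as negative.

longitude -104.739°

δ = 1848.2/3958.8 = 0.466859 rad (26.7490°).
Converting: φ₁ = -0.911149 rad, θ = 3.473205 rad.
sin φ₂ = sin φ₁ cos δ + cos φ₁ sin δ cos θ = (-0.790208)(0.892987) + (0.612838)(0.450083)(-0.945519) = -0.966446
φ₂ = asin(-0.966446) = -1.311015 rad = -75.116°.
Δλ = atan2( sin θ sin δ cos φ₁ , cos δ − sin φ₁ sin φ₂ ) = atan2(-0.089801, 0.129293) = -0.607063 rad = -34.782°.
λ₂ = λ₁ + Δλ = -104.739°.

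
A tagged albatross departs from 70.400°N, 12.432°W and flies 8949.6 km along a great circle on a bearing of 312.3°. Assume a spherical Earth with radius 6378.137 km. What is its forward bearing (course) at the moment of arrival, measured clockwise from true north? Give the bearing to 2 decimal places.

final bearing 195.56°

δ = 8949.6/6378.137 = 1.403168 rad (80.3956°).
Start latitude φ₁ = 1.228712 rad; initial bearing θ = 5.450663 rad.
sin φ₂ = sin φ₁ cos δ + cos φ₁ sin δ cos θ = (0.942057)(0.166844) + (0.335452)(0.985983)(0.673013) = 0.379775
φ₂ = asin(0.379775) = 0.389553 rad = 22.320°.
For the longitude increment, Δλ = atan2( sin θ sin δ cos φ₁, cos δ − sin φ₁ sin φ₂ ) = atan2(-0.244633, -0.190926) = -127.971°.
λ₂ = -12.432° + -127.971° = -140.403°.
The forward bearing on arrival equals the back-azimuth from the destination plus 180°.
Back-azimuth from P₂ (22.32°, -140.40°) to P₁ (70.40°, -12.43°), with Δλ' = λ₁ − λ₂ = 127.97°: atan2( sin Δλ' cos φ₁ , cos φ₂ sin φ₁ − sin φ₂ cos φ₁ cos Δλ' ) = 15.56°.
Final bearing = (15.56° + 180°) mod 360° = 195.56°.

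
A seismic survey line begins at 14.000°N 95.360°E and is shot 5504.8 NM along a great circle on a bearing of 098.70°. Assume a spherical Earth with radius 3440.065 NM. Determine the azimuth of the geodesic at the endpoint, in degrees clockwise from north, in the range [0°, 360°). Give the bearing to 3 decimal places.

The arc subtends δ = 5504.8/3440.065 = 1.600202 rad at the centre.
With φ₁ = 14.000° = 0.244346 rad and θ = 98.7° = 1.722640 rad:
sin φ₂ = sin φ₁ cos δ + cos φ₁ sin δ cos θ = (0.241922)(-0.029402) + (0.970296)(0.999568)(-0.151261) = -0.153817
φ₂ = asin(-0.153817) = -0.154430 rad = -8.848°.
For the longitude increment, Δλ = atan2( sin θ sin δ cos φ₁, cos δ − sin φ₁ sin φ₂ ) = atan2(0.958717, 0.007810) = 89.533°.
λ₂ = 95.360° + 89.533° = 184.893°, normalized to (−180°, 180°] → -175.107°.
The forward bearing on arrival equals the back-azimuth from the destination plus 180°.
Back-azimuth from P₂ (-8.848°, -175.107°) to P₁ (14.000°, 95.360°), with Δλ' = λ₁ − λ₂ = 270.467°: atan2( sin Δλ' cos φ₁ , cos φ₂ sin φ₁ − sin φ₂ cos φ₁ cos Δλ' ) = 283.908°.
Final bearing = (283.908° + 180°) mod 360° = 103.908°.

final bearing 103.908°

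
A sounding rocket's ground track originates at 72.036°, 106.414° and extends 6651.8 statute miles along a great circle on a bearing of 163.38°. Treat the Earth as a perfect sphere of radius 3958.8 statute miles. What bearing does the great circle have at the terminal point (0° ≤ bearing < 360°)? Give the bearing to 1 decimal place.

Angular distance δ = d/R = 6651.8 / 3958.8 = 1.680257 rad.
Converting: φ₁ = 1.257265 rad, θ = 2.851519 rad.
Destination latitude: φ₂ = arcsin( sin φ₁ cos δ + cos φ₁ sin δ cos θ ) = arcsin(-0.397682) = -23.433°.
Then Δλ = atan2(0.087687, 0.269053) = 0.315054 rad, from sin θ sin δ cos φ₁ over cos δ − sin φ₁ sin φ₂.
λ₂ = 106.414° + 18.051° = 124.465°.
The forward bearing on arrival equals the back-azimuth from the destination plus 180°.
Back-azimuth from P₂ (-23.4°, 124.5°) to P₁ (72.0°, 106.4°), with Δλ' = λ₁ − λ₂ = -18.1°: atan2( sin Δλ' cos φ₁ , cos φ₂ sin φ₁ − sin φ₂ cos φ₁ cos Δλ' ) = 354.5°.
Final bearing = (354.5° + 180°) mod 360° = 174.5°.

final bearing 174.5°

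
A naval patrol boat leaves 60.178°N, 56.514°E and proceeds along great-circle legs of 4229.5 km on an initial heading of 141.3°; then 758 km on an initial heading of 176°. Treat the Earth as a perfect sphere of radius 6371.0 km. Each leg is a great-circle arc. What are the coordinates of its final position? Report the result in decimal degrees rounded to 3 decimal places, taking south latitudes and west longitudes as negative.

Apply the spherical direct solution leg by leg, carrying full precision between legs.
Leg 1: from (60.178°, 56.514°), δ = 4229.5/6371 = 0.663868 rad, θ = 141.3° → φ = 26.370°, λ = 81.982°.
Leg 2: from (26.370°, 81.982°), δ = 758/6371 = 0.118977 rad, θ = 176° → φ = 19.569°, λ = 82.485°.

latitude 19.569°, longitude 82.485°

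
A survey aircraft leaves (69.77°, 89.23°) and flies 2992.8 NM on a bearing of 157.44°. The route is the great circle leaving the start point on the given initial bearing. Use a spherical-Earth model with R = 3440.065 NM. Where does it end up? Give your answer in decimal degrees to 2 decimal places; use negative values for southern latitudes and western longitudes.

latitude 21.16°, longitude 107.56°

Central angle δ = d/R = 0.869984 rad.
Start latitude φ₁ = 1.217716 rad; initial bearing θ = 2.747846 rad.
sin φ₂ = sin φ₁ cos δ + cos φ₁ sin δ cos θ = (0.938312)(0.644839) + (0.345790)(0.764318)(-0.923478) = 0.360991
φ₂ = asin(0.360991) = 0.369331 rad = 21.16°.
Then Δλ = atan2(0.101396, 0.306117) = 0.319860 rad, from sin θ sin δ cos φ₁ over cos δ − sin φ₁ sin φ₂.
Hence λ₂ = 89.23° + 18.33° = 107.56°.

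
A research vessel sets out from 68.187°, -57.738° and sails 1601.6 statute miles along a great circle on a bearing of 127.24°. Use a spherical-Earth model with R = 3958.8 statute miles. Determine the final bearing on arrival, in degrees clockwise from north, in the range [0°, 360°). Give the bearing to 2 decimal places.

δ = 1601.6/3958.8 = 0.404567 rad (23.1800°).
With φ₁ = 68.187° = 1.190088 rad and θ = 127.24° = 2.220757 rad:
sin φ₂ = sin φ₁ cos δ + cos φ₁ sin δ cos θ = (0.928402)(0.919273) + (0.371578)(0.393621)(-0.605155) = 0.764944
φ₂ = asin(0.764944) = 0.870954 rad = 49.902°.
Then Δλ = atan2(0.116440, 0.209098) = 0.508099 rad, from sin θ sin δ cos φ₁ over cos δ − sin φ₁ sin φ₂.
λ₂ = -57.738° + 29.112° = -28.626°.
The forward bearing on arrival equals the back-azimuth from the destination plus 180°.
Back-azimuth from P₂ (49.90°, -28.63°) to P₁ (68.19°, -57.74°), with Δλ' = λ₁ − λ₂ = -29.11°: atan2( sin Δλ' cos φ₁ , cos φ₂ sin φ₁ − sin φ₂ cos φ₁ cos Δλ' ) = 332.66°.
Final bearing = (332.66° + 180°) mod 360° = 152.66°.

final bearing 152.66°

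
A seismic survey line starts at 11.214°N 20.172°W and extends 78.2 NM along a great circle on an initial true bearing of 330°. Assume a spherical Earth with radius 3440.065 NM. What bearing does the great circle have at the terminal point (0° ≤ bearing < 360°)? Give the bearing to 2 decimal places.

final bearing 329.86°

δ = 78.2/3440.065 = 0.022732 rad (1.3025°).
Start latitude φ₁ = 0.195721 rad; initial bearing θ = 5.759587 rad.
Applying the spherical law of cosines for sides, sin φ₂ = sin φ₁ cos δ + cos φ₁ sin δ cos θ = 0.213733, so φ₂ = 12.341°.
Δλ = atan2( sin θ sin δ cos φ₁ , cos δ − sin φ₁ sin φ₂ ) = atan2(-0.011148, 0.958176) = -0.011634 rad = -0.667°.
λ₂ = -20.172° + -0.667° = -20.839°.
The forward bearing on arrival equals the back-azimuth from the destination plus 180°.
Back-azimuth from P₂ (12.34°, -20.84°) to P₁ (11.21°, -20.17°), with Δλ' = λ₁ − λ₂ = 0.67°: atan2( sin Δλ' cos φ₁ , cos φ₂ sin φ₁ − sin φ₂ cos φ₁ cos Δλ' ) = 149.86°.
Final bearing = (149.86° + 180°) mod 360° = 329.86°.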